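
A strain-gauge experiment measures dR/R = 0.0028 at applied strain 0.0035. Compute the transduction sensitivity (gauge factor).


GF = (dR/R) / epsilon
= 0.0028 / 0.0035
= 0.8000

0.8000


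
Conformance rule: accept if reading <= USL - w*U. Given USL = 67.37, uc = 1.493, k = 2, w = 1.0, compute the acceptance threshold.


U = k * uc = 2 * 1.493 = 2.986
guard band g = w * U = 1.0 * 2.986 = 2.986
AL = USL - g = 67.37 - 2.986
AL = 64.3840

64.3840


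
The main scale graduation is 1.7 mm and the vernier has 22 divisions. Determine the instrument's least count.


LC = MSD / n_div
= 1.7 / 22
= 0.0773

0.0773


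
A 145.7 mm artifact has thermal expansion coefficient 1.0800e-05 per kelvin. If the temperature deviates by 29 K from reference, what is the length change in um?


dL = L * alpha * dT
= 145.7 * 1.0800e-05 * 29
= 0.0456332 mm
dL_um = 0.0456332 * 1000 = 45.6332 um

45.6332


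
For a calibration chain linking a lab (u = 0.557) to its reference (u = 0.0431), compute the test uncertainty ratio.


TUR = u_lab / u_ref
= 0.557 / 0.0431
= 12.9234

12.9234


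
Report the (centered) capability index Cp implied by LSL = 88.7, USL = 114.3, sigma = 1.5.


Cp = (USL - LSL) / (6 * sigma)
= (114.3 - 88.7) / (6 * 1.5)
= 25.6000 / 9.0000
= 2.8444

2.8444


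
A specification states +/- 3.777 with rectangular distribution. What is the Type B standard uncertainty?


u_B = half_width / sqrt(3)
u_B = 3.777 / 1.7320508
u_B = 2.1807

2.1807


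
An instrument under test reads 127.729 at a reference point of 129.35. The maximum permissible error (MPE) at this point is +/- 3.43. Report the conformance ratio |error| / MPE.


e = indication - reference = 127.729 - 129.35 = -1.6210
|e| = 1.6210
ratio = |e| / MPE = 1.6210 / 3.43
ratio = 0.4726

0.4726


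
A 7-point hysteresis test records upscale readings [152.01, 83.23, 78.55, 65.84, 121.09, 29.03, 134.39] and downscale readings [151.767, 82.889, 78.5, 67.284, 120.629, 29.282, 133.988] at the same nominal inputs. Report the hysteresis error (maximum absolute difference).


|152.01 - 151.767| = 0.2430
|83.23 - 82.889| = 0.3410
|78.55 - 78.5| = 0.0500
|65.84 - 67.284| = 1.4440
|121.09 - 120.629| = 0.4610
|29.03 - 29.282| = 0.2520
|134.39 - 133.988| = 0.4020
hysteresis = max(diffs) = 1.4440

1.4440


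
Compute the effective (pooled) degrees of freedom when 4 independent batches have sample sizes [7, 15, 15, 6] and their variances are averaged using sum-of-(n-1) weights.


nu = sum_i (n_i - 1)
nu = ((7 - 1) + (15 - 1) + (15 - 1) + (6 - 1))
nu = 6 + 14 + 14 + 5
nu = 39

39


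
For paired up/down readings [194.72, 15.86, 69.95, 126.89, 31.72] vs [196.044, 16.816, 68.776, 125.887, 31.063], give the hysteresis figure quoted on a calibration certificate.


|194.72 - 196.044| = 1.3240
|15.86 - 16.816| = 0.9560
|69.95 - 68.776| = 1.1740
|126.89 - 125.887| = 1.0030
|31.72 - 31.063| = 0.6570
hysteresis = max(diffs) = 1.3240

1.3240


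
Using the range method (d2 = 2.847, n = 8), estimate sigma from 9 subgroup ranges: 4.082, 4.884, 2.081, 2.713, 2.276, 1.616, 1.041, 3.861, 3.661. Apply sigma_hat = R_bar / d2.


R_bar = (4.082 + 4.884 + 2.081 + 2.713 + 2.276 + 1.616 + 1.041 + 3.861 + 3.661) / 9
R_bar = 26.215 / 9 = 2.9127778
sigma_hat = R_bar / d2 = 2.9127778 / 2.847 = 1.0231

1.0231


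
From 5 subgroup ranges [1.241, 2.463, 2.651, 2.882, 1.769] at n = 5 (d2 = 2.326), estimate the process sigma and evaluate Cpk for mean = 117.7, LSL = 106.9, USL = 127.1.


R_bar = (1.241 + 2.463 + 2.651 + 2.882 + 1.769) / 5 = 2.2012
sigma = R_bar / d2 = 2.2012 / 2.326 = 0.94634566
Cp = (USL - LSL)/(6*sigma) = (127.1 - 106.9)/(6*0.94634566) = 3.5575
Cpu = (127.1 - 117.7)/(3*0.94634566) = 3.3110
Cpl = (117.7 - 106.9)/(3*0.94634566) = 3.8041
Cpk = min(Cpu, Cpl) = 3.3110

3.3110


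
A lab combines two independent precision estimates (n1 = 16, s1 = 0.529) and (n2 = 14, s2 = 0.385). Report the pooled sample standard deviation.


s_p = sqrt(((n1-1)*s1^2 + (n2-1)*s2^2) / (n1+n2-2))
numerator = (16-1)*0.529^2 + (14-1)*0.385^2 = 4.197615 + 1.926925 = 6.12454
denominator = 16 + 14 - 2 = 28
s_p^2 = 6.12454 / 28 = 0.21873357
s_p = sqrt(0.21873357) = 0.4677

0.4677


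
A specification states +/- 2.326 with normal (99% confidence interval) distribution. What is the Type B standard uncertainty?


u_B = half_width / 2.576
u_B = 2.326 / 2.576
u_B = 0.9030

0.9030


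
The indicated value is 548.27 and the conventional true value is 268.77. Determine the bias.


Systematic error = measured - true
= 548.27 - 268.77
= 279.5000

279.5000


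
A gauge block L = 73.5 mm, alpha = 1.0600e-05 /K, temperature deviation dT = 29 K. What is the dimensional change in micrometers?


dL = L * alpha * dT
= 73.5 * 1.0600e-05 * 29
= 0.0225939 mm
dL_um = 0.0225939 * 1000 = 22.5939 um

22.5939


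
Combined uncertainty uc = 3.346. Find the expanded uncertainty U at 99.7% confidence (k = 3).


U = k * uc
U = 3 * 3.346
U = 10.0380

10.0380


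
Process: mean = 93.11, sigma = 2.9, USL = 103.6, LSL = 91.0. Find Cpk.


Cpu = (USL - mean) / (3*sigma) = (103.6 - 93.11) / (3*2.9) = 1.2057
Cpl = (mean - LSL) / (3*sigma) = (93.11 - 91.0) / (3*2.9) = 0.2425
Cpk = min(Cpu, Cpl) = 0.2425

0.2425


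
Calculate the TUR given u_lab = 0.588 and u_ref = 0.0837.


TUR = u_lab / u_ref
= 0.588 / 0.0837
= 7.0251

7.0251


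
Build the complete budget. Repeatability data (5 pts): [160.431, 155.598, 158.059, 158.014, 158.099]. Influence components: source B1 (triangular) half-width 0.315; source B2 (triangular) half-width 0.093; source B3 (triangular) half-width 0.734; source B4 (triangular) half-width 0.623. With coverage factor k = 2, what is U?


mean = (160.431 + 155.598 + 158.059 + 158.014 + 158.099) / 5 = 158.0402
s = sqrt(sum((x - mean)^2)/(n-1)) = 1.7091491
u_A = s / sqrt(n) = 1.7091491 / sqrt(5) = 0.76435471
u_B1 = 0.315 / sqrt(6) = 0.12859821
u_B2 = 0.093 / sqrt(6) = 0.037967091
u_B3 = 0.734 / sqrt(6) = 0.29965425
u_B4 = 0.623 / sqrt(6) = 0.25433868
uc = sqrt(0.76435471^2 + 0.12859821^2 + 0.037967091^2 + 0.29965425^2 + 0.25433868^2) = 0.86988388
U = k * uc = 2 * 0.86988388
U = 1.7398

1.7398


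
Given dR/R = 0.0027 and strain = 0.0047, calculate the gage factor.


GF = (dR/R) / epsilon
= 0.0027 / 0.0047
= 0.5745

0.5745


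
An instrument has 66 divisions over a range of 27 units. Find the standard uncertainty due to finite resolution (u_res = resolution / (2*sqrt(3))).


resolution = range / divisions
resolution = 27 / 66 = 0.40909091
u_res = resolution / (2*sqrt(3))
u_res = 0.40909091 / 3.4641016
u_res = 0.1181

0.1181


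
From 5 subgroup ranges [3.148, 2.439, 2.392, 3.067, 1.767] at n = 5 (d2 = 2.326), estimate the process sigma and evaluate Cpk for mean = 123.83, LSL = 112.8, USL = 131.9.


R_bar = (3.148 + 2.439 + 2.392 + 3.067 + 1.767) / 5 = 2.5626
sigma = R_bar / d2 = 2.5626 / 2.326 = 1.1017197
Cp = (USL - LSL)/(6*sigma) = (131.9 - 112.8)/(6*1.1017197) = 2.8894
Cpu = (131.9 - 123.83)/(3*1.1017197) = 2.4416
Cpl = (123.83 - 112.8)/(3*1.1017197) = 3.3372
Cpk = min(Cpu, Cpl) = 2.4416

2.4416


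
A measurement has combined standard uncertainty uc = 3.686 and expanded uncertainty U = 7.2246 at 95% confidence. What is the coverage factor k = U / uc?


k = U / uc
k = 7.2246 / 3.686
k = 1.96

1.96


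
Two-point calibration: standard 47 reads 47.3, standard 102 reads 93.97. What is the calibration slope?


slope = (y2 - y1) / (x2 - x1)
= (93.97 - 47.3) / (102 - 47)
= 46.6700 / 55
= 0.8485

0.8485


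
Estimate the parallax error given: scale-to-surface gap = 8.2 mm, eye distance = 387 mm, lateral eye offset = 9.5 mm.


error = h * offset / d
= 8.2 * 9.5 / 387
= 0.2013

0.2013


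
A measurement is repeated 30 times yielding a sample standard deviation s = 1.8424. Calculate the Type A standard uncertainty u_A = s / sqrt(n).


u_A = s / sqrt(n)
u_A = 1.8424 / sqrt(30)
u_A = 1.8424 / 5.4772256
u_A = 0.3364

0.3364


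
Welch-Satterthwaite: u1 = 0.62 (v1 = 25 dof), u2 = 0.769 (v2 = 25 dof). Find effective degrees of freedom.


uc = sqrt(u1^2 + u2^2) = sqrt(0.62^2 + 0.769^2) = 0.98780616
v_eff = uc^4 / (u1^4/v1 + u2^4/v2)
= 0.98780616^4 / (0.62^4/25 + 0.769^4/25)
= 0.95210955 / 0.019898848
v_eff = 47.8475

47.8475


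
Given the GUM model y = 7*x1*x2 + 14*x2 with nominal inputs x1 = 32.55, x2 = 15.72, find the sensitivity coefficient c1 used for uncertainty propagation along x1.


y = 7*x1*x2 + 14*x2
dy/dx1 = 7*x2
Evaluate at x2 = 15.72: c1 = 7 * 15.72
c1 = 110.0400

110.0400


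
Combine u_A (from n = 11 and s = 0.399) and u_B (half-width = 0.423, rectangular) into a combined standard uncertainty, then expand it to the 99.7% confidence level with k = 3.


u_A = s / sqrt(n) = 0.399 / sqrt(11) = 0.12030303
u_B = half_width / sqrt(3) = 0.423 / sqrt(3) = 0.24421916
uc = sqrt(u_A^2 + u_B^2) = sqrt(0.12030303^2 + 0.24421916^2) = 0.2722422
U = k * uc = 3 * 0.2722422
U = 0.8167

0.8167


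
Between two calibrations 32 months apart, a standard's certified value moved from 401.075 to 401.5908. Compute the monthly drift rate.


rate = (v2 - v1) / months
= (401.5908 - 401.075) / 32
= 0.5158 / 32
= 0.0161

0.0161


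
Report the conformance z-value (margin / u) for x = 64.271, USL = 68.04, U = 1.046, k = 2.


u = U / k = 1.046 / 2 = 0.523
margin = |USL - x| = |68.04 - 64.271| = 3.769
z = margin / u = 3.769 / 0.523
z = 7.2065

7.2065


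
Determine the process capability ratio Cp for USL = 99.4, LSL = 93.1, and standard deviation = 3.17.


Cp = (USL - LSL) / (6 * sigma)
= (99.4 - 93.1) / (6 * 3.17)
= 6.3000 / 19.0200
= 0.3312

0.3312


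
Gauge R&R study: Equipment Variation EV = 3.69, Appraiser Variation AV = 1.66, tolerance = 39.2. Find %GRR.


GRR = sqrt(EV^2 + AV^2) = sqrt(3.69^2 + 1.66^2) = 4.0461957
%GRR = GRR / tol * 100 = 4.0461957 / 39.2 * 100
%GRR = 10.3219

10.3219


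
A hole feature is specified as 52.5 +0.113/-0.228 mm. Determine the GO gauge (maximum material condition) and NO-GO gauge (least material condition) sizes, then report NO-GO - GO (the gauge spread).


GO = nominal - lower_tol (smallest hole = maximum material condition)
GO = 52.5 - 0.228 = 52.272
NO-GO = nominal + upper_tol (largest hole = least material condition)
NO-GO = 52.5 + 0.113 = 52.613
spread = NO-GO - GO = 52.613 - 52.272 = 0.3410

0.3410


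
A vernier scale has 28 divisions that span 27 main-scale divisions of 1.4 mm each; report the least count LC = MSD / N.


LC = MSD / n_div
= 1.4 / 28
= 0.0500

0.0500


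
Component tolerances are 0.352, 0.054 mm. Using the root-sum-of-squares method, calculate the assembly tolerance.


RSS = sqrt(0.352^2 + 0.054^2)
= sqrt(0.12682)
= 0.3561

0.3561


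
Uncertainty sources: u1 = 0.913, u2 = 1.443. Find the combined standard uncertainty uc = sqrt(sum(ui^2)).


uc = sqrt(0.913^2 + 1.443^2)
uc = sqrt(2.915818)
uc = 1.7076

1.7076


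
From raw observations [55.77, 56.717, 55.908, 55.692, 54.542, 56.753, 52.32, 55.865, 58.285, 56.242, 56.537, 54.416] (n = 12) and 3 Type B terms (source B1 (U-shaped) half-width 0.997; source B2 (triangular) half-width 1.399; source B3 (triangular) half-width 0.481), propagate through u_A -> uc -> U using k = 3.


mean = (55.77 + 56.717 + 55.908 + 55.692 + 54.542 + 56.753 + 52.32 + 55.865 + 58.285 + 56.242 + 56.537 + 54.416) / 12 = 55.75391667
s = sqrt(sum((x - mean)^2)/(n-1)) = 1.4855132
u_A = s / sqrt(n) = 1.4855132 / sqrt(12) = 0.42883072
u_B1 = 0.997 / sqrt(2) = 0.70498546
u_B2 = 1.399 / sqrt(6) = 0.57113936
u_B3 = 0.481 / sqrt(6) = 0.19636743
uc = sqrt(0.42883072^2 + 0.70498546^2 + 0.57113936^2 + 0.19636743^2) = 1.0225755
U = k * uc = 3 * 1.0225755
U = 3.0677

3.0677


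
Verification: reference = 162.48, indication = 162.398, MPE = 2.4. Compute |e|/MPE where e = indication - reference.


e = indication - reference = 162.398 - 162.48 = -0.0820
|e| = 0.0820
ratio = |e| / MPE = 0.0820 / 2.4
ratio = 0.0342

0.0342


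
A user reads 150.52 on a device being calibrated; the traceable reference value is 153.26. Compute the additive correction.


Correction = standard - reading
= 153.26 - 150.52
= 2.7400

2.7400


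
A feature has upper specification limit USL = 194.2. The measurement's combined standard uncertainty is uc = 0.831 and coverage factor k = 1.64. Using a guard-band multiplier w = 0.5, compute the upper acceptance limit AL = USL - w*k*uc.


U = k * uc = 1.64 * 0.831 = 1.36284
guard band g = w * U = 0.5 * 1.36284 = 0.68142
AL = USL - g = 194.2 - 0.68142
AL = 193.5186

193.5186


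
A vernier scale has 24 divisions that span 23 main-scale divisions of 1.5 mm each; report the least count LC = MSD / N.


LC = MSD / n_div
= 1.5 / 24
= 0.0625

0.0625


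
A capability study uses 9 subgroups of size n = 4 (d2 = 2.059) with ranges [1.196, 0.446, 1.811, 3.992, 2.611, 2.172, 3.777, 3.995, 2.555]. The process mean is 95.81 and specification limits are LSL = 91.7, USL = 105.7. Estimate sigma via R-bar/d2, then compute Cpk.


R_bar = (1.196 + 0.446 + 1.811 + 3.992 + 2.611 + 2.172 + 3.777 + 3.995 + 2.555) / 9 = 2.5061111
sigma = R_bar / d2 = 2.5061111 / 2.059 = 1.2171496
Cp = (USL - LSL)/(6*sigma) = (105.7 - 91.7)/(6*1.2171496) = 1.9170
Cpu = (105.7 - 95.81)/(3*1.2171496) = 2.7085
Cpl = (95.81 - 91.7)/(3*1.2171496) = 1.1256
Cpk = min(Cpu, Cpl) = 1.1256

1.1256


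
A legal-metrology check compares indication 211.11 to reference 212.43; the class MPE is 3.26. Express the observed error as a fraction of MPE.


e = indication - reference = 211.11 - 212.43 = -1.3200
|e| = 1.3200
ratio = |e| / MPE = 1.3200 / 3.26
ratio = 0.4049

0.4049


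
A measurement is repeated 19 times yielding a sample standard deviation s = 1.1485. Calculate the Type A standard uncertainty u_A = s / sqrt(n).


u_A = s / sqrt(n)
u_A = 1.1485 / sqrt(19)
u_A = 1.1485 / 4.3588989
u_A = 0.2635

0.2635


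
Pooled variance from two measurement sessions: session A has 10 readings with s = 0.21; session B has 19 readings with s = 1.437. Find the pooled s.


s_p = sqrt(((n1-1)*s1^2 + (n2-1)*s2^2) / (n1+n2-2))
numerator = (10-1)*0.21^2 + (19-1)*1.437^2 = 0.3969 + 37.169442 = 37.566342
denominator = 10 + 19 - 2 = 27
s_p^2 = 37.566342 / 27 = 1.391346
s_p = sqrt(1.391346) = 1.1796

1.1796


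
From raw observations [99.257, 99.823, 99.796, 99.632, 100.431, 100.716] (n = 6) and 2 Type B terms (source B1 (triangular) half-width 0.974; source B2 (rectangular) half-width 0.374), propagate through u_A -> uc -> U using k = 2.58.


mean = (99.257 + 99.823 + 99.796 + 99.632 + 100.431 + 100.716) / 6 = 99.9425
s = sqrt(sum((x - mean)^2)/(n-1)) = 0.53646948
u_A = s / sqrt(n) = 0.53646948 / sqrt(6) = 0.21901275
u_B1 = 0.974 / sqrt(6) = 0.39763383
u_B2 = 0.374 / sqrt(3) = 0.215929
uc = sqrt(0.21901275^2 + 0.39763383^2 + 0.215929^2) = 0.50269731
U = k * uc = 2.58 * 0.50269731
U = 1.2970

1.2970


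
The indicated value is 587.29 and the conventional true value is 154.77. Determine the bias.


Systematic error = measured - true
= 587.29 - 154.77
= 432.5200

432.5200


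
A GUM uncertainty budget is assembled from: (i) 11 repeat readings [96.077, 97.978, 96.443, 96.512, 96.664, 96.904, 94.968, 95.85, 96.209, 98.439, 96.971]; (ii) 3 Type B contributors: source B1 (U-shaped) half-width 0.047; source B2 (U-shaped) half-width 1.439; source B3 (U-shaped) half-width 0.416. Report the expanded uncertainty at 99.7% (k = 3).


mean = (96.077 + 97.978 + 96.443 + 96.512 + 96.664 + 96.904 + 94.968 + 95.85 + 96.209 + 98.439 + 96.971) / 11 = 96.63772727
s = sqrt(sum((x - mean)^2)/(n-1)) = 0.95833335
u_A = s / sqrt(n) = 0.95833335 / sqrt(11) = 0.28894838
u_B1 = 0.047 / sqrt(2) = 0.033234019
u_B2 = 1.439 / sqrt(2) = 1.0175267
u_B3 = 0.416 / sqrt(2) = 0.29415642
uc = sqrt(0.28894838^2 + 0.033234019^2 + 1.0175267^2 + 0.29415642^2) = 1.0984008
U = k * uc = 3 * 1.0984008
U = 3.2952

3.2952


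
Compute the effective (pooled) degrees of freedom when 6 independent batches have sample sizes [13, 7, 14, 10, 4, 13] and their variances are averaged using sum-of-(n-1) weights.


nu = sum_i (n_i - 1)
nu = ((13 - 1) + (7 - 1) + (14 - 1) + (10 - 1) + (4 - 1) + (13 - 1))
nu = 12 + 6 + 13 + 9 + 3 + 12
nu = 55

55


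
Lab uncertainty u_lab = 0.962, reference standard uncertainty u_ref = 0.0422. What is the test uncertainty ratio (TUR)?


TUR = u_lab / u_ref
= 0.962 / 0.0422
= 22.7962

22.7962


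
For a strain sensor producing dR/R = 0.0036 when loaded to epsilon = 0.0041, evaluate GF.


GF = (dR/R) / epsilon
= 0.0036 / 0.0041
= 0.8780

0.8780


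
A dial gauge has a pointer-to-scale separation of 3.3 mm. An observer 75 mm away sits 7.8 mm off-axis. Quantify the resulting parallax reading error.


error = h * offset / d
= 3.3 * 7.8 / 75
= 0.3432

0.3432


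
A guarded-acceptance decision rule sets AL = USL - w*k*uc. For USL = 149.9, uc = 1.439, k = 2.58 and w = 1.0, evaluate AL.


U = k * uc = 2.58 * 1.439 = 3.71262
guard band g = w * U = 1.0 * 3.71262 = 3.71262
AL = USL - g = 149.9 - 3.71262
AL = 146.1874

146.1874


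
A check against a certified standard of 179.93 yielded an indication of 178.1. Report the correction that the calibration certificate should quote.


Correction = standard - reading
= 179.93 - 178.1
= 1.8300

1.8300


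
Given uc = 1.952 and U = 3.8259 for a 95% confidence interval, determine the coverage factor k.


k = U / uc
k = 3.8259 / 1.952
k = 1.96

1.96


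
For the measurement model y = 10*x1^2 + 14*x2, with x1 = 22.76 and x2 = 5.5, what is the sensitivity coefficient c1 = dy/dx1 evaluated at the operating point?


y = 10*x1^2 + 14*x2
dy/dx1 = 2*10*x1
Evaluate at x1 = 22.76: c1 = 20 * 22.76
c1 = 455.2000

455.2000


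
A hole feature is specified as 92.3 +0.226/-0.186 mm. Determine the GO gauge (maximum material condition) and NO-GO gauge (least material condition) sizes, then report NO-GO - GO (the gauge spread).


GO = nominal - lower_tol (smallest hole = maximum material condition)
GO = 92.3 - 0.186 = 92.114
NO-GO = nominal + upper_tol (largest hole = least material condition)
NO-GO = 92.3 + 0.226 = 92.526
spread = NO-GO - GO = 92.526 - 92.114 = 0.4120

0.4120


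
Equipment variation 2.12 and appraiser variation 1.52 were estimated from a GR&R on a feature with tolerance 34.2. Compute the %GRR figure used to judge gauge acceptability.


GRR = sqrt(EV^2 + AV^2) = sqrt(2.12^2 + 1.52^2) = 2.6086012
%GRR = GRR / tol * 100 = 2.6086012 / 34.2 * 100
%GRR = 7.6275

7.6275


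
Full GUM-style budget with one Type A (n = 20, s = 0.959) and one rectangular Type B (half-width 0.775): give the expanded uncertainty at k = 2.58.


u_A = s / sqrt(n) = 0.959 / sqrt(20) = 0.21443892
u_B = half_width / sqrt(3) = 0.775 / sqrt(3) = 0.44744646
uc = sqrt(u_A^2 + u_B^2) = sqrt(0.21443892^2 + 0.44744646^2) = 0.49617778
U = k * uc = 2.58 * 0.49617778
U = 1.2801

1.2801


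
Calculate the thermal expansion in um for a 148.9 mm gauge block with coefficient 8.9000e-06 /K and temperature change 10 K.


dL = L * alpha * dT
= 148.9 * 8.9000e-06 * 10
= 0.0132521 mm
dL_um = 0.0132521 * 1000 = 13.2521 um

13.2521


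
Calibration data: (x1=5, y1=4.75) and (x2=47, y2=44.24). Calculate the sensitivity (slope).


slope = (y2 - y1) / (x2 - x1)
= (44.24 - 4.75) / (47 - 5)
= 39.4900 / 42
= 0.9402

0.9402


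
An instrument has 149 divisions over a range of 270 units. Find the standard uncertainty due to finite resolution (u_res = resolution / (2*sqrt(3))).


resolution = range / divisions
resolution = 270 / 149 = 1.8120805
u_res = resolution / (2*sqrt(3))
u_res = 1.8120805 / 3.4641016
u_res = 0.5231

0.5231


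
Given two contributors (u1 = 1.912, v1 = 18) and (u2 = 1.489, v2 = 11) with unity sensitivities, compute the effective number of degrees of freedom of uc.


uc = sqrt(u1^2 + u2^2) = sqrt(1.912^2 + 1.489^2) = 2.4233995
v_eff = uc^4 / (u1^4/v1 + u2^4/v2)
= 2.4233995^4 / (1.912^4/18 + 1.489^4/11)
= 34.490545 / 1.1893453
v_eff = 28.9996

28.9996


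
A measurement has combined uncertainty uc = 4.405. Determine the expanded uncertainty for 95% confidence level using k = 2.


U = k * uc
U = 2 * 4.405
U = 8.8100

8.8100


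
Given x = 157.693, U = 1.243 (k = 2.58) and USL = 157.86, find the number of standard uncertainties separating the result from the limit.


u = U / k = 1.243 / 2.58 = 0.48178295
margin = |USL - x| = |157.86 - 157.693| = 0.167
z = margin / u = 0.167 / 0.48178295
z = 0.3466

0.3466


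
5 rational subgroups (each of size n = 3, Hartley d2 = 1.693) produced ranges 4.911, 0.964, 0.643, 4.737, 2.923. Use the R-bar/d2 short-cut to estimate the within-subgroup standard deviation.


R_bar = (4.911 + 0.964 + 0.643 + 4.737 + 2.923) / 5
R_bar = 14.178 / 5 = 2.8356
sigma_hat = R_bar / d2 = 2.8356 / 1.693 = 1.6749

1.6749


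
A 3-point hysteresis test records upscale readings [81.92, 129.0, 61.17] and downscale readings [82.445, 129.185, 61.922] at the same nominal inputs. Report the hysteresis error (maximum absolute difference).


|81.92 - 82.445| = 0.5250
|129.0 - 129.185| = 0.1850
|61.17 - 61.922| = 0.7520
hysteresis = max(diffs) = 0.7520

0.7520


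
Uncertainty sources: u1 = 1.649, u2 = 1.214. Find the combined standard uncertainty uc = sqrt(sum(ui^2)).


uc = sqrt(1.649^2 + 1.214^2)
uc = sqrt(4.192997)
uc = 2.0477

2.0477


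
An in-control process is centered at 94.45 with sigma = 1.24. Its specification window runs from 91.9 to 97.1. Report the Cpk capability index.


Cpu = (USL - mean) / (3*sigma) = (97.1 - 94.45) / (3*1.24) = 0.7124
Cpl = (mean - LSL) / (3*sigma) = (94.45 - 91.9) / (3*1.24) = 0.6855
Cpk = min(Cpu, Cpl) = 0.6855

0.6855


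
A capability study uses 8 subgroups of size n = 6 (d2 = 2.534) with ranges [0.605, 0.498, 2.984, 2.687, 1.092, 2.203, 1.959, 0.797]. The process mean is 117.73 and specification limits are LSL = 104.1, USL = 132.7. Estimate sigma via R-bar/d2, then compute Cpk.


R_bar = (0.605 + 0.498 + 2.984 + 2.687 + 1.092 + 2.203 + 1.959 + 0.797) / 8 = 1.603125
sigma = R_bar / d2 = 1.603125 / 2.534 = 0.63264601
Cp = (USL - LSL)/(6*sigma) = (132.7 - 104.1)/(6*0.63264601) = 7.5345
Cpu = (132.7 - 117.73)/(3*0.63264601) = 7.8875
Cpl = (117.73 - 104.1)/(3*0.63264601) = 7.1815
Cpk = min(Cpu, Cpl) = 7.1815

7.1815


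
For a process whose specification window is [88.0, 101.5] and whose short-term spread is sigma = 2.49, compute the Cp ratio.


Cp = (USL - LSL) / (6 * sigma)
= (101.5 - 88.0) / (6 * 2.49)
= 13.5000 / 14.9400
= 0.9036

0.9036


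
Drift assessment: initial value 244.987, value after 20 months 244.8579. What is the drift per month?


rate = (v2 - v1) / months
= (244.8579 - 244.987) / 20
= -0.1291 / 20
= -0.0065

-0.0065


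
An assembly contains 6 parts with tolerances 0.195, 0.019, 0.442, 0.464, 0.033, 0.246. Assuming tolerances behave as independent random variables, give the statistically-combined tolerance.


RSS = sqrt(0.195^2 + 0.019^2 + 0.442^2 + 0.464^2 + 0.033^2 + 0.246^2)
= sqrt(0.510651)
= 0.7146

0.7146


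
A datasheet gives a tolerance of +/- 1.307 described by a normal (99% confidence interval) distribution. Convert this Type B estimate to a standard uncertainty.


u_B = half_width / 2.576
u_B = 1.307 / 2.576
u_B = 0.5074

0.5074


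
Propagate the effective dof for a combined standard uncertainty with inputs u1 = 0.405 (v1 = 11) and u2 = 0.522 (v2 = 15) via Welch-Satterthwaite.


uc = sqrt(u1^2 + u2^2) = sqrt(0.405^2 + 0.522^2) = 0.66068828
v_eff = uc^4 / (u1^4/v1 + u2^4/v2)
= 0.66068828^4 / (0.405^4/11 + 0.522^4/15)
= 0.19054011 / 0.0073956718
v_eff = 25.7637

25.7637


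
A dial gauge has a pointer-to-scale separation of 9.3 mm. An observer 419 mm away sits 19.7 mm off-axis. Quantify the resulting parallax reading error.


error = h * offset / d
= 9.3 * 19.7 / 419
= 0.4373

0.4373


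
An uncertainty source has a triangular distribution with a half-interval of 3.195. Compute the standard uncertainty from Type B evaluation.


u_B = half_width / sqrt(6)
u_B = 3.195 / 2.4494897
u_B = 1.3044

1.3044


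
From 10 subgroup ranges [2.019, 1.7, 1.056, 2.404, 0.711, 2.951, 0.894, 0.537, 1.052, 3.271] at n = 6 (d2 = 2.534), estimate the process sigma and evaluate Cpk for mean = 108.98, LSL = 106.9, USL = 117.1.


R_bar = (2.019 + 1.7 + 1.056 + 2.404 + 0.711 + 2.951 + 0.894 + 0.537 + 1.052 + 3.271) / 10 = 1.6595
sigma = R_bar / d2 = 1.6595 / 2.534 = 0.65489345
Cp = (USL - LSL)/(6*sigma) = (117.1 - 106.9)/(6*0.65489345) = 2.5958
Cpu = (117.1 - 108.98)/(3*0.65489345) = 4.1330
Cpl = (108.98 - 106.9)/(3*0.65489345) = 1.0587
Cpk = min(Cpu, Cpl) = 1.0587

1.0587


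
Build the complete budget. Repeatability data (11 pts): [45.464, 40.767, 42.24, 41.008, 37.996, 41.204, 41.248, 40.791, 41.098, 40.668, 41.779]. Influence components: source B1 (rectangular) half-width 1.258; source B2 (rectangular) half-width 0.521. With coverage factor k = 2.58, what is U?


mean = (45.464 + 40.767 + 42.24 + 41.008 + 37.996 + 41.204 + 41.248 + 40.791 + 41.098 + 40.668 + 41.779) / 11 = 41.29663636
s = sqrt(sum((x - mean)^2)/(n-1)) = 1.7449588
u_A = s / sqrt(n) = 1.7449588 / sqrt(11) = 0.52612487
u_B1 = 1.258 / sqrt(3) = 0.72630664
u_B2 = 0.521 / sqrt(3) = 0.30079949
uc = sqrt(0.52612487^2 + 0.72630664^2 + 0.30079949^2) = 0.94594347
U = k * uc = 2.58 * 0.94594347
U = 2.4405

2.4405


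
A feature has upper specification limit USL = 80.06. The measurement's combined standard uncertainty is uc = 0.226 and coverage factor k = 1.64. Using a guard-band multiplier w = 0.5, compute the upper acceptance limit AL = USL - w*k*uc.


U = k * uc = 1.64 * 0.226 = 0.37064
guard band g = w * U = 0.5 * 0.37064 = 0.18532
AL = USL - g = 80.06 - 0.18532
AL = 79.8747

79.8747


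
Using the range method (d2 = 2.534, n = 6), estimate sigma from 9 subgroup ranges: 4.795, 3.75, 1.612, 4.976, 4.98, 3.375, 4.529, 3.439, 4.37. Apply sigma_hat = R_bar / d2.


R_bar = (4.795 + 3.75 + 1.612 + 4.976 + 4.98 + 3.375 + 4.529 + 3.439 + 4.37) / 9
R_bar = 35.826 / 9 = 3.9806667
sigma_hat = R_bar / d2 = 3.9806667 / 2.534 = 1.5709

1.5709


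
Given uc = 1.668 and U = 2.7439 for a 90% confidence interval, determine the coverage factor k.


k = U / uc
k = 2.7439 / 1.668
k = 1.645

1.645


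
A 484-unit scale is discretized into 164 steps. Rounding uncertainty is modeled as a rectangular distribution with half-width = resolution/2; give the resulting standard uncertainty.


resolution = range / divisions
resolution = 484 / 164 = 2.9512195
u_res = resolution / (2*sqrt(3))
u_res = 2.9512195 / 3.4641016
u_res = 0.8519

0.8519


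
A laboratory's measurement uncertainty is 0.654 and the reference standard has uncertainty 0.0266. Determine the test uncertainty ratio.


TUR = u_lab / u_ref
= 0.654 / 0.0266
= 24.5865

24.5865


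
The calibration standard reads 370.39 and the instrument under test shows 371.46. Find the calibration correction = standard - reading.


Correction = standard - reading
= 370.39 - 371.46
= -1.0700

-1.0700


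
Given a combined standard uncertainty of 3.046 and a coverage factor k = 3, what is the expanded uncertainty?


U = k * uc
U = 3 * 3.046
U = 9.1380

9.1380


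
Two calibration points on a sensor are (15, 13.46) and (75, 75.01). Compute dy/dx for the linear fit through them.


slope = (y2 - y1) / (x2 - x1)
= (75.01 - 13.46) / (75 - 15)
= 61.5500 / 60
= 1.0258

1.0258


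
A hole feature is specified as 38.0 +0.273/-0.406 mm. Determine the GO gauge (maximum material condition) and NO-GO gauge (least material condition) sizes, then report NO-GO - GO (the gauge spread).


GO = nominal - lower_tol (smallest hole = maximum material condition)
GO = 38.0 - 0.406 = 37.594
NO-GO = nominal + upper_tol (largest hole = least material condition)
NO-GO = 38.0 + 0.273 = 38.273
spread = NO-GO - GO = 38.273 - 37.594 = 0.6790

0.6790


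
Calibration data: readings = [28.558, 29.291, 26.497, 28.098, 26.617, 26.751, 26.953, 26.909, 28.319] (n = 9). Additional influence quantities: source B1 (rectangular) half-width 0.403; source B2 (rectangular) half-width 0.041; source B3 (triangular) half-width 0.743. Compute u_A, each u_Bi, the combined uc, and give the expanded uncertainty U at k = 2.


mean = (28.558 + 29.291 + 26.497 + 28.098 + 26.617 + 26.751 + 26.953 + 26.909 + 28.319) / 9 = 27.55477778
s = sqrt(sum((x - mean)^2)/(n-1)) = 1.0200241
u_A = s / sqrt(n) = 1.0200241 / sqrt(9) = 0.34000803
u_B1 = 0.403 / sqrt(3) = 0.23267216
u_B2 = 0.041 / sqrt(3) = 0.023671361
u_B3 = 0.743 / sqrt(6) = 0.30332848
uc = sqrt(0.34000803^2 + 0.23267216^2 + 0.023671361^2 + 0.30332848^2) = 0.51216237
U = k * uc = 2 * 0.51216237
U = 1.0243

1.0243


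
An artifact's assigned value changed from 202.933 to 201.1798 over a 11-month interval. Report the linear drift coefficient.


rate = (v2 - v1) / months
= (201.1798 - 202.933) / 11
= -1.7532 / 11
= -0.1594

-0.1594


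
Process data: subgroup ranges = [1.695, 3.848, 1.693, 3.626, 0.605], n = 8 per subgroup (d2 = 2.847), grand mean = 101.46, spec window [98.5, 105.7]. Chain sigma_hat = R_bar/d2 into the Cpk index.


R_bar = (1.695 + 3.848 + 1.693 + 3.626 + 0.605) / 5 = 2.2934
sigma = R_bar / d2 = 2.2934 / 2.847 = 0.8055497
Cp = (USL - LSL)/(6*sigma) = (105.7 - 98.5)/(6*0.8055497) = 1.4897
Cpu = (105.7 - 101.46)/(3*0.8055497) = 1.7545
Cpl = (101.46 - 98.5)/(3*0.8055497) = 1.2248
Cpk = min(Cpu, Cpl) = 1.2248

1.2248


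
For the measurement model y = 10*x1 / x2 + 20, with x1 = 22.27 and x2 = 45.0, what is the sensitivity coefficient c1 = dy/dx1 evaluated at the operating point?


y = 10*x1 / x2 + 20
dy/dx1 = 10/x2
Evaluate at x2 = 45.0: c1 = 10 / 45.0
c1 = 0.2222

0.2222


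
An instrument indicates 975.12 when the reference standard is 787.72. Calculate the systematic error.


Systematic error = measured - true
= 975.12 - 787.72
= 187.4000

187.4000


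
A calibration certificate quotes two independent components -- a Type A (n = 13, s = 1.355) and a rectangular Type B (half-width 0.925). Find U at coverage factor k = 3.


u_A = s / sqrt(n) = 1.355 / sqrt(13) = 0.37580938
u_B = half_width / sqrt(3) = 0.925 / sqrt(3) = 0.534049
uc = sqrt(u_A^2 + u_B^2) = sqrt(0.37580938^2 + 0.534049^2) = 0.65302452
U = k * uc = 3 * 0.65302452
U = 1.9591

1.9591


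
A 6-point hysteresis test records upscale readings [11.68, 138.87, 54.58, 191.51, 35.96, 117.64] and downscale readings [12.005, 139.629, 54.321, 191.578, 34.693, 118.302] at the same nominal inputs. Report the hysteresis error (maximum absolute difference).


|11.68 - 12.005| = 0.3250
|138.87 - 139.629| = 0.7590
|54.58 - 54.321| = 0.2590
|191.51 - 191.578| = 0.0680
|35.96 - 34.693| = 1.2670
|117.64 - 118.302| = 0.6620
hysteresis = max(diffs) = 1.2670

1.2670


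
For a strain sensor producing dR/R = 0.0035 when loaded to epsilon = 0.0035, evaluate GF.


GF = (dR/R) / epsilon
= 0.0035 / 0.0035
= 1.0000

1.0000


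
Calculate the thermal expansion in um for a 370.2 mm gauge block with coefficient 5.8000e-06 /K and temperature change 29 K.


dL = L * alpha * dT
= 370.2 * 5.8000e-06 * 29
= 0.0622676 mm
dL_um = 0.0622676 * 1000 = 62.2676 um

62.2676


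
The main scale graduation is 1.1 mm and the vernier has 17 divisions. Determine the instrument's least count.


LC = MSD / n_div
= 1.1 / 17
= 0.0647

0.0647


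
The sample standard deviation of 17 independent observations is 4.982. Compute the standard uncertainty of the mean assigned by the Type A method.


u_A = s / sqrt(n)
u_A = 4.982 / sqrt(17)
u_A = 4.982 / 4.1231056
u_A = 1.2083

1.2083


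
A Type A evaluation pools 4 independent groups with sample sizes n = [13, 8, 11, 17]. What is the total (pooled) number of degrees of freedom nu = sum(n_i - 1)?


nu = sum_i (n_i - 1)
nu = ((13 - 1) + (8 - 1) + (11 - 1) + (17 - 1))
nu = 12 + 7 + 10 + 16
nu = 45

45


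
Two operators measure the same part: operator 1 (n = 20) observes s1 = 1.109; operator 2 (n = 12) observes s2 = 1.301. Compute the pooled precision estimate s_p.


s_p = sqrt(((n1-1)*s1^2 + (n2-1)*s2^2) / (n1+n2-2))
numerator = (20-1)*1.109^2 + (12-1)*1.301^2 = 23.367739 + 18.618611 = 41.98635
denominator = 20 + 12 - 2 = 30
s_p^2 = 41.98635 / 30 = 1.399545
s_p = sqrt(1.399545) = 1.1830

1.1830


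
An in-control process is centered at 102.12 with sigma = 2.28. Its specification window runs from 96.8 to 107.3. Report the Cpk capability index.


Cpu = (USL - mean) / (3*sigma) = (107.3 - 102.12) / (3*2.28) = 0.7573
Cpl = (mean - LSL) / (3*sigma) = (102.12 - 96.8) / (3*2.28) = 0.7778
Cpk = min(Cpu, Cpl) = 0.7573

0.7573


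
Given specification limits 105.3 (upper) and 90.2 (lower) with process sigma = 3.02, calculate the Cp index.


Cp = (USL - LSL) / (6 * sigma)
= (105.3 - 90.2) / (6 * 3.02)
= 15.1000 / 18.1200
= 0.8333

0.8333


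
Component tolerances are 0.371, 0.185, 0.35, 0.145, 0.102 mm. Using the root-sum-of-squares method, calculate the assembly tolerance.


RSS = sqrt(0.371^2 + 0.185^2 + 0.35^2 + 0.145^2 + 0.102^2)
= sqrt(0.325795)
= 0.5708

0.5708


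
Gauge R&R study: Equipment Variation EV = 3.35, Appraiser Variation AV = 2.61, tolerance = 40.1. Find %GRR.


GRR = sqrt(EV^2 + AV^2) = sqrt(3.35^2 + 2.61^2) = 4.2467164
%GRR = GRR / tol * 100 = 4.2467164 / 40.1 * 100
%GRR = 10.5903

10.5903


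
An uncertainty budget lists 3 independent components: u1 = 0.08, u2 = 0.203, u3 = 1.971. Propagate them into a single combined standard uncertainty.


uc = sqrt(0.08^2 + 0.203^2 + 1.971^2)
uc = sqrt(3.93245)
uc = 1.9830

1.9830


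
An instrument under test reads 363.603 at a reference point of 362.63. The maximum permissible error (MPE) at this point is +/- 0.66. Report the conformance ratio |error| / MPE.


e = indication - reference = 363.603 - 362.63 = 0.9730
|e| = 0.9730
ratio = |e| / MPE = 0.9730 / 0.66
ratio = 1.4742

1.4742


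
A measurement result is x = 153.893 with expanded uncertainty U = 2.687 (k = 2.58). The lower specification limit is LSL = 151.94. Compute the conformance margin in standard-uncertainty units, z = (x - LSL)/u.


u = U / k = 2.687 / 2.58 = 1.0414729
margin = |LSL - x| = |151.94 - 153.893| = 1.953
z = margin / u = 1.953 / 1.0414729
z = 1.8752

1.8752


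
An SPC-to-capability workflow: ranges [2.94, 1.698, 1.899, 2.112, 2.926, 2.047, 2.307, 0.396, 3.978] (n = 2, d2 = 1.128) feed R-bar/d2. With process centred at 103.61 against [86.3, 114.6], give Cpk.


R_bar = (2.94 + 1.698 + 1.899 + 2.112 + 2.926 + 2.047 + 2.307 + 0.396 + 3.978) / 9 = 2.2558889
sigma = R_bar / d2 = 2.2558889 / 1.128 = 1.9999015
Cp = (USL - LSL)/(6*sigma) = (114.6 - 86.3)/(6*1.9999015) = 2.3584
Cpu = (114.6 - 103.61)/(3*1.9999015) = 1.8318
Cpl = (103.61 - 86.3)/(3*1.9999015) = 2.8851
Cpk = min(Cpu, Cpl) = 1.8318

1.8318


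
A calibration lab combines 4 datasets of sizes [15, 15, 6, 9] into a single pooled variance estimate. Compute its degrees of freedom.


nu = sum_i (n_i - 1)
nu = ((15 - 1) + (15 - 1) + (6 - 1) + (9 - 1))
nu = 14 + 14 + 5 + 8
nu = 41

41


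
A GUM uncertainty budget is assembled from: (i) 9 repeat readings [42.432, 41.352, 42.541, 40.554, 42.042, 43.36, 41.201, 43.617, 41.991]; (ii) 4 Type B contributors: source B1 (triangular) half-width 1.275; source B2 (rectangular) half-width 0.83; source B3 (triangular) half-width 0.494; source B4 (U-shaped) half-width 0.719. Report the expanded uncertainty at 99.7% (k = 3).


mean = (42.432 + 41.352 + 42.541 + 40.554 + 42.042 + 43.36 + 41.201 + 43.617 + 41.991) / 9 = 42.12111111
s = sqrt(sum((x - mean)^2)/(n-1)) = 0.99766282
u_A = s / sqrt(n) = 0.99766282 / sqrt(9) = 0.33255427
u_B1 = 1.275 / sqrt(6) = 0.52051657
u_B2 = 0.83 / sqrt(3) = 0.47920072
u_B3 = 0.494 / sqrt(6) = 0.20167466
u_B4 = 0.719 / sqrt(2) = 0.50840978
uc = sqrt(0.33255427^2 + 0.52051657^2 + 0.47920072^2 + 0.20167466^2 + 0.50840978^2) = 0.954105
U = k * uc = 3 * 0.954105
U = 2.8623

2.8623


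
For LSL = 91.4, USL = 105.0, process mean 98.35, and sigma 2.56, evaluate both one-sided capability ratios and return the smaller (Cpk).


Cpu = (USL - mean) / (3*sigma) = (105.0 - 98.35) / (3*2.56) = 0.8659
Cpl = (mean - LSL) / (3*sigma) = (98.35 - 91.4) / (3*2.56) = 0.9049
Cpk = min(Cpu, Cpl) = 0.8659

0.8659


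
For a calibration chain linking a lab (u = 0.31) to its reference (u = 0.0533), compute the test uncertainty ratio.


TUR = u_lab / u_ref
= 0.31 / 0.0533
= 5.8161

5.8161


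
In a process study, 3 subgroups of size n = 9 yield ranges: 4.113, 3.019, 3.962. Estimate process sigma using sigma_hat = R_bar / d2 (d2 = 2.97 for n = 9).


R_bar = (4.113 + 3.019 + 3.962) / 3
R_bar = 11.094 / 3 = 3.698
sigma_hat = R_bar / d2 = 3.698 / 2.97 = 1.2451

1.2451


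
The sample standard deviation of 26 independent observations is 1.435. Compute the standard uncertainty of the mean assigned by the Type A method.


u_A = s / sqrt(n)
u_A = 1.435 / sqrt(26)
u_A = 1.435 / 5.0990195
u_A = 0.2814

0.2814


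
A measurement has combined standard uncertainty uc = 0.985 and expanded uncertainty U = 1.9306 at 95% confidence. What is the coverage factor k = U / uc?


k = U / uc
k = 1.9306 / 0.985
k = 1.96

1.96


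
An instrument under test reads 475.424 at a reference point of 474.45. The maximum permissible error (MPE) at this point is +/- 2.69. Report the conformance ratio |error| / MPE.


e = indication - reference = 475.424 - 474.45 = 0.9740
|e| = 0.9740
ratio = |e| / MPE = 0.9740 / 2.69
ratio = 0.3621

0.3621


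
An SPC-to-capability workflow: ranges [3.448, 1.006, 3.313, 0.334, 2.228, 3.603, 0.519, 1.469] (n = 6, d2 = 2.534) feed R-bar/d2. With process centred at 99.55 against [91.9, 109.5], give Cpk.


R_bar = (3.448 + 1.006 + 3.313 + 0.334 + 2.228 + 3.603 + 0.519 + 1.469) / 8 = 1.99
sigma = R_bar / d2 = 1.99 / 2.534 = 0.78531965
Cp = (USL - LSL)/(6*sigma) = (109.5 - 91.9)/(6*0.78531965) = 3.7352
Cpu = (109.5 - 99.55)/(3*0.78531965) = 4.2233
Cpl = (99.55 - 91.9)/(3*0.78531965) = 3.2471
Cpk = min(Cpu, Cpl) = 3.2471

3.2471


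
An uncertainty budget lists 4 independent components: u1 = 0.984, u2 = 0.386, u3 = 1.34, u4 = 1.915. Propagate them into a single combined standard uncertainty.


uc = sqrt(0.984^2 + 0.386^2 + 1.34^2 + 1.915^2)
uc = sqrt(6.580077)
uc = 2.5652

2.5652


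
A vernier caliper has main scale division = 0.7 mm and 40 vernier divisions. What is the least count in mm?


LC = MSD / n_div
= 0.7 / 40
= 0.0175

0.0175


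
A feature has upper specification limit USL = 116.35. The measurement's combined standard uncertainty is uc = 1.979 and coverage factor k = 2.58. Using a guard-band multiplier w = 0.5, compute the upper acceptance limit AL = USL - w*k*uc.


U = k * uc = 2.58 * 1.979 = 5.10582
guard band g = w * U = 0.5 * 5.10582 = 2.55291
AL = USL - g = 116.35 - 2.55291
AL = 113.7971

113.7971


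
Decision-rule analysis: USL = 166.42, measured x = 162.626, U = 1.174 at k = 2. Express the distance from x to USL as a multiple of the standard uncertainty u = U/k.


u = U / k = 1.174 / 2 = 0.587
margin = |USL - x| = |166.42 - 162.626| = 3.794
z = margin / u = 3.794 / 0.587
z = 6.4634

6.4634


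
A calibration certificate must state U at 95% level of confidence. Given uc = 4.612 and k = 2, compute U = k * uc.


U = k * uc
U = 2 * 4.612
U = 9.2240

9.2240


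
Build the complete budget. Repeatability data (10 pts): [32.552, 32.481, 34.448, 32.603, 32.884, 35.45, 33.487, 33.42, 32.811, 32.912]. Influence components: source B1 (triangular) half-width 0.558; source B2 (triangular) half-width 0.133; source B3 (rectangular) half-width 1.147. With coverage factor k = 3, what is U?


mean = (32.552 + 32.481 + 34.448 + 32.603 + 32.884 + 35.45 + 33.487 + 33.42 + 32.811 + 32.912) / 10 = 33.3048
s = sqrt(sum((x - mean)^2)/(n-1)) = 0.95849057
u_A = s / sqrt(n) = 0.95849057 / sqrt(10) = 0.30310133
u_B1 = 0.558 / sqrt(6) = 0.22780255
u_B2 = 0.133 / sqrt(6) = 0.054297023
u_B3 = 1.147 / sqrt(3) = 0.66222076
uc = sqrt(0.30310133^2 + 0.22780255^2 + 0.054297023^2 + 0.66222076^2) = 0.76501563
U = k * uc = 3 * 0.76501563
U = 2.2950

2.2950
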